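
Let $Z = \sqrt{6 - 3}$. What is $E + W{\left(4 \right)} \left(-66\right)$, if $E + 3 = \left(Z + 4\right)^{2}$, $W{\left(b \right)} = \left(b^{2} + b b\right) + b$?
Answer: $-2360 + 8 \sqrt{3} \approx -2346.1$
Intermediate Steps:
$W{\left(b \right)} = b + 2 b^{2}$ ($W{\left(b \right)} = \left(b^{2} + b^{2}\right) + b = 2 b^{2} + b = b + 2 b^{2}$)
$Z = \sqrt{3} \approx 1.732$
$E = -3 + \left(4 + \sqrt{3}\right)^{2}$ ($E = -3 + \left(\sqrt{3} + 4\right)^{2} = -3 + \left(4 + \sqrt{3}\right)^{2} \approx 29.856$)
$E + W{\left(4 \right)} \left(-66\right) = \left(16 + 8 \sqrt{3}\right) + 4 \left(1 + 2 \cdot 4\right) \left(-66\right) = \left(16 + 8 \sqrt{3}\right) + 4 \left(1 + 8\right) \left(-66\right) = \left(16 + 8 \sqrt{3}\right) + 4 \cdot 9 \left(-66\right) = \left(16 + 8 \sqrt{3}\right) + 36 \left(-66\right) = \left(16 + 8 \sqrt{3}\right) - 2376 = -2360 + 8 \sqrt{3}$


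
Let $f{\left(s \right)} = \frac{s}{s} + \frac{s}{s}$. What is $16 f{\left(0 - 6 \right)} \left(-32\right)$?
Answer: $-1024$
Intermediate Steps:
$f{\left(s \right)} = 2$ ($f{\left(s \right)} = 1 + 1 = 2$)
$16 f{\left(0 - 6 \right)} \left(-32\right) = 16 \cdot 2 \left(-32\right) = 32 \left(-32\right) = -1024$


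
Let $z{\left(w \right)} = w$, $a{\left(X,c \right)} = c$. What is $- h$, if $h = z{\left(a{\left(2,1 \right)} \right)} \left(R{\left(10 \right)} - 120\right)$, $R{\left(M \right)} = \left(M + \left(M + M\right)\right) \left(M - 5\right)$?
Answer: $-30$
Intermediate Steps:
$R{\left(M \right)} = 3 M \left(-5 + M\right)$ ($R{\left(M \right)} = \left(M + 2 M\right) \left(-5 + M\right) = 3 M \left(-5 + M\right)$)
$h = 30$ ($h = 1 \left(3 \cdot 10 \left(-5 + 10\right) - 120\right) = 1 \left(3 \cdot 10 \cdot 5 - 120\right) = 1 \left(150 - 120\right) = 1 \cdot 30 = 30$)
$- h = \left(-1\right) 30 = -30$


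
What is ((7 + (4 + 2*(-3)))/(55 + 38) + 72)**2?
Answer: 44903401/8649 ≈ 5191.7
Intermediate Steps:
((7 + (4 + 2*(-3)))/(55 + 38) + 72)**2 = ((7 + (4 - 6))/93 + 72)**2 = ((7 - 2)*(1/93) + 72)**2 = (5*(1/93) + 72)**2 = (5/93 + 72)**2 = (6701/93)**2 = 44903401/8649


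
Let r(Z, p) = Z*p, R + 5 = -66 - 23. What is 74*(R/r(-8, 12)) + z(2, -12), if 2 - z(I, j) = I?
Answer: 1739/24 ≈ 72.458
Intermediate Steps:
R = -94 (R = -5 + (-66 - 23) = -5 - 89 = -94)
z(I, j) = 2 - I
74*(R/r(-8, 12)) + z(2, -12) = 74*(-94/((-8*12))) + (2 - 1*2) = 74*(-94/(-96)) + (2 - 2) = 74*(-94*(-1/96)) + 0 = 74*(47/48) + 0 = 1739/24 + 0 = 1739/24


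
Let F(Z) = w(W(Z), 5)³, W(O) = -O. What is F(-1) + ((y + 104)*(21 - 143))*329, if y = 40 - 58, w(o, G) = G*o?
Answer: -3451743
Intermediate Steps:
y = -18
F(Z) = -125*Z³ (F(Z) = (5*(-Z))³ = (-5*Z)³ = -125*Z³)
F(-1) + ((y + 104)*(21 - 143))*329 = -125*(-1)³ + ((-18 + 104)*(21 - 143))*329 = -125*(-1) + (86*(-122))*329 = 125 - 10492*329 = 125 - 3451868 = -3451743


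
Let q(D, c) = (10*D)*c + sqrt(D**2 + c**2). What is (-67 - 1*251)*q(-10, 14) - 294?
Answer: 444906 - 636*sqrt(74) ≈ 4.3944e+5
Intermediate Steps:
q(D, c) = sqrt(D**2 + c**2) + 10*D*c (q(D, c) = 10*D*c + sqrt(D**2 + c**2) = sqrt(D**2 + c**2) + 10*D*c)
(-67 - 1*251)*q(-10, 14) - 294 = (-67 - 1*251)*(sqrt((-10)**2 + 14**2) + 10*(-10)*14) - 294 = (-67 - 251)*(sqrt(100 + 196) - 1400) - 294 = -318*(sqrt(296) - 1400) - 294 = -318*(2*sqrt(74) - 1400) - 294 = -318*(-1400 + 2*sqrt(74)) - 294 = (445200 - 636*sqrt(74)) - 294 = 444906 - 636*sqrt(74)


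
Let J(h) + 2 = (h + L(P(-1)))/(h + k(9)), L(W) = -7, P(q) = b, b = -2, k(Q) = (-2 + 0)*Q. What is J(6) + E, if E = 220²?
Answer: 580777/12 ≈ 48398.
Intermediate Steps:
k(Q) = -2*Q
P(q) = -2
J(h) = -2 + (-7 + h)/(-18 + h) (J(h) = -2 + (h - 7)/(h - 2*9) = -2 + (-7 + h)/(h - 18) = -2 + (-7 + h)/(-18 + h))
E = 48400
J(6) + E = (29 - 1*6)/(-18 + 6) + 48400 = (29 - 6)/(-12) + 48400 = -1/12*23 + 48400 = -23/12 + 48400 = 580777/12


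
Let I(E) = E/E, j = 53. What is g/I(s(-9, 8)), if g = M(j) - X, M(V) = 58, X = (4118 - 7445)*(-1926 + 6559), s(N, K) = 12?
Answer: 15414049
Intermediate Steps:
X = -15413991 (X = -3327*4633 = -15413991)
I(E) = 1
g = 15414049 (g = 58 - 1*(-15413991) = 58 + 15413991 = 15414049)
g/I(s(-9, 8)) = 15414049/1 = 15414049*1 = 15414049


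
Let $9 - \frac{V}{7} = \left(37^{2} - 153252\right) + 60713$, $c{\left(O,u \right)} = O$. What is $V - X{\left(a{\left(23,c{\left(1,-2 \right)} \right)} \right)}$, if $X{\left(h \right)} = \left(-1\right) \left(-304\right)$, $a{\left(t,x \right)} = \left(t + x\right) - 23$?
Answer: $637949$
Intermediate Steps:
$a{\left(t,x \right)} = -23 + t + x$
$V = 638253$ ($V = 63 - 7 \left(\left(37^{2} - 153252\right) + 60713\right) = 63 - 7 \left(\left(1369 - 153252\right) + 60713\right) = 63 - 7 \left(-151883 + 60713\right) = 63 - -638190 = 63 + 638190 = 638253$)
$X{\left(h \right)} = 304$
$V - X{\left(a{\left(23,c{\left(1,-2 \right)} \right)} \right)} = 638253 - 304 = 637949$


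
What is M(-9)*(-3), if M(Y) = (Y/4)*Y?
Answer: -243/4 ≈ -60.750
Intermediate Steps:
M(Y) = Y²/4 (M(Y) = (Y*(¼))*Y = (Y/4)*Y = Y²/4)
M(-9)*(-3) = ((¼)*(-9)²)*(-3) = ((¼)*81)*(-3) = (81/4)*(-3) = -243/4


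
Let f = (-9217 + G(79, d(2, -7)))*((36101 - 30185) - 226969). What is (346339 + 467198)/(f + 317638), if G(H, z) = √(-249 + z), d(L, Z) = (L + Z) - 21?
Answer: 552598570270881/1384164016128351932 + 299724657435*I*√11/1384164016128351932 ≈ 0.00039923 + 7.1818e-7*I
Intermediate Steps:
d(L, Z) = -21 + L + Z
f = 2037445501 - 1105265*I*√11 (f = (-9217 + √(-249 + (-21 + 2 - 7)))*((36101 - 30185) - 226969) = (-9217 + √(-249 - 26))*(5916 - 226969) = (-9217 + √(-275))*(-221053) = (-9217 + 5*I*√11)*(-221053) = 2037445501 - 1105265*I*√11 ≈ 2.0374e+9 - 3.6657e+6*I)
(346339 + 467198)/(f + 317638) = (346339 + 467198)/((2037445501 - 1105265*I*√11) + 317638) = 813537/(2037763139 - 1105265*I*√11)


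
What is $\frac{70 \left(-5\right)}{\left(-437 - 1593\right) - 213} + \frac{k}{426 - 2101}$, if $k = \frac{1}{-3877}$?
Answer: $\frac{2272893493}{14565985925} \approx 0.15604$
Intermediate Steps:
$k = - \frac{1}{3877} \approx -0.00025793$
$\frac{70 \left(-5\right)}{\left(-437 - 1593\right) - 213} + \frac{k}{426 - 2101} = \frac{70 \left(-5\right)}{\left(-437 - 1593\right) - 213} - \frac{1}{3877 \left(426 - 2101\right)} = - \frac{350}{-2030 - 213} - \frac{1}{3877 \left(-1675\right)} = - \frac{350}{-2243} - - \frac{1}{6493975} = \left(-350\right) \left(- \frac{1}{2243}\right) + \frac{1}{6493975} = \frac{350}{2243} + \frac{1}{6493975} = \frac{2272893493}{14565985925}$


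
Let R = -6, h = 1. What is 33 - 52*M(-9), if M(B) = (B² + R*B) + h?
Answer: -7039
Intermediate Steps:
M(B) = 1 + B² - 6*B (M(B) = (B² - 6*B) + 1 = 1 + B² - 6*B)
33 - 52*M(-9) = 33 - 52*(1 + (-9)² - 6*(-9)) = 33 - 52*(1 + 81 + 54) = 33 - 52*136 = 33 - 7072 = -7039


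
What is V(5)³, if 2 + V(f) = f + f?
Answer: 512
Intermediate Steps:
V(f) = -2 + 2*f (V(f) = -2 + (f + f) = -2 + 2*f)
V(5)³ = (-2 + 2*5)³ = (-2 + 10)³ = 8³ = 512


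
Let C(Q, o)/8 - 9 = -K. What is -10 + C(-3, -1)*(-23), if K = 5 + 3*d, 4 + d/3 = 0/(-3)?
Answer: -7370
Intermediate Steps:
d = -12 (d = -12 + 3*(0/(-3)) = -12 + 3*(0*(-⅓)) = -12 + 3*0 = -12 + 0 = -12)
K = -31 (K = 5 + 3*(-12) = 5 - 36 = -31)
C(Q, o) = 320 (C(Q, o) = 72 + 8*(-1*(-31)) = 72 + 8*31 = 72 + 248 = 320)
-10 + C(-3, -1)*(-23) = -10 + 320*(-23) = -10 - 7360 = -7370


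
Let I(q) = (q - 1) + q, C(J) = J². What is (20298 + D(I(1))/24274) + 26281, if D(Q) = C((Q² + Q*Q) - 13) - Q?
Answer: 565329383/12137 ≈ 46579.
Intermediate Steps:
I(q) = -1 + 2*q (I(q) = (-1 + q) + q = -1 + 2*q)
D(Q) = (-13 + 2*Q²)² - Q (D(Q) = ((Q² + Q*Q) - 13)² - Q = ((Q² + Q²) - 13)² - Q = (2*Q² - 13)² - Q = (-13 + 2*Q²)² - Q)
(20298 + D(I(1))/24274) + 26281 = (20298 + ((-13 + 2*(-1 + 2*1)²)² - (-1 + 2*1))/24274) + 26281 = (20298 + ((-13 + 2*(-1 + 2)²)² - (-1 + 2))*(1/24274)) + 26281 = (20298 + ((-13 + 2*1²)² - 1*1)*(1/24274)) + 26281 = (20298 + ((-13 + 2*1)² - 1)*(1/24274)) + 26281 = (20298 + ((-13 + 2)² - 1)*(1/24274)) + 26281 = (20298 + ((-11)² - 1)*(1/24274)) + 26281 = (20298 + (121 - 1)*(1/24274)) + 26281 = (20298 + 120*(1/24274)) + 26281 = (20298 + 60/12137) + 26281 = 246356886/12137 + 26281 = 565329383/12137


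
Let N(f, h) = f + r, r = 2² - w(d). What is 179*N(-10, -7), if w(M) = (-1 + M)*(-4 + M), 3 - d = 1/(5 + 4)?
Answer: -56564/81 ≈ -698.32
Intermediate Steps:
d = 26/9 (d = 3 - 1/(5 + 4) = 3 - 1/9 = 3 - 1*⅑ = 3 - ⅑ = 26/9 ≈ 2.8889)
r = 494/81 (r = 2² - (4 + (26/9)² - 5*26/9) = 4 - (4 + 676/81 - 130/9) = 4 - 1*(-170/81) = 4 + 170/81 = 494/81 ≈ 6.0988)
N(f, h) = 494/81 + f (N(f, h) = f + 494/81 = 494/81 + f)
179*N(-10, -7) = 179*(494/81 - 10) = 179*(-316/81) = -56564/81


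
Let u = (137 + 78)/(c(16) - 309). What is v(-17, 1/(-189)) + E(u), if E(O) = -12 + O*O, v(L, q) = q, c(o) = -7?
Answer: -217836739/18872784 ≈ -11.542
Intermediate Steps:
u = -215/316 (u = (137 + 78)/(-7 - 309) = 215/(-316) = 215*(-1/316) = -215/316 ≈ -0.68038)
E(O) = -12 + O²
v(-17, 1/(-189)) + E(u) = 1/(-189) + (-12 + (-215/316)²) = -1/189 + (-12 + 46225/99856) = -1/189 - 1152047/99856 = -217836739/18872784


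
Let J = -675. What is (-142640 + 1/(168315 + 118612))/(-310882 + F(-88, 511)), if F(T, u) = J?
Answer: 40927267279/89394115339 ≈ 0.45783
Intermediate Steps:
F(T, u) = -675
(-142640 + 1/(168315 + 118612))/(-310882 + F(-88, 511)) = (-142640 + 1/(168315 + 118612))/(-310882 - 675) = (-142640 + 1/286927)/(-311557) = (-142640 + 1/286927)*(-1/311557) = -40927267279/286927*(-1/311557) = 40927267279/89394115339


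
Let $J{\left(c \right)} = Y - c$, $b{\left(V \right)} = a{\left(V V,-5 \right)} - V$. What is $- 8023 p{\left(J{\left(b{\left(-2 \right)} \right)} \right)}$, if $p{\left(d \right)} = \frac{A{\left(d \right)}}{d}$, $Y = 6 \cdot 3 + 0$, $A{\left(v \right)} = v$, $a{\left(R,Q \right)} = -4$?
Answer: $-8023$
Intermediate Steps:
$Y = 18$ ($Y = 18 + 0 = 18$)
$b{\left(V \right)} = -4 - V$
$J{\left(c \right)} = 18 - c$
$p{\left(d \right)} = 1$ ($p{\left(d \right)} = \frac{d}{d} = 1$)
$- 8023 p{\left(J{\left(b{\left(-2 \right)} \right)} \right)} = \left(-8023\right) 1 = -8023$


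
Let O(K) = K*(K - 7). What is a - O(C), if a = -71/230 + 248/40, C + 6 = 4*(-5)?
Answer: -39197/46 ≈ -852.11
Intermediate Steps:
C = -26 (C = -6 + 4*(-5) = -6 - 20 = -26)
O(K) = K*(-7 + K)
a = 271/46 (a = -71*1/230 + 248*(1/40) = -71/230 + 31/5 = 271/46 ≈ 5.8913)
a - O(C) = 271/46 - (-26)*(-7 - 26) = 271/46 - (-26)*(-33) = 271/46 - 1*858 = 271/46 - 858 = -39197/46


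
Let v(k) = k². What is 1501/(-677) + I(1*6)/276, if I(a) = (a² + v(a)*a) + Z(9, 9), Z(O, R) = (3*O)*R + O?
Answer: -6089/15571 ≈ -0.39105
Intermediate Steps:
Z(O, R) = O + 3*O*R (Z(O, R) = 3*O*R + O = O + 3*O*R)
I(a) = 252 + a² + a³ (I(a) = (a² + a²*a) + 9*(1 + 3*9) = (a² + a³) + 9*(1 + 27) = (a² + a³) + 9*28 = (a² + a³) + 252 = 252 + a² + a³)
1501/(-677) + I(1*6)/276 = 1501/(-677) + (252 + (1*6)² + (1*6)³)/276 = 1501*(-1/677) + (252 + 6² + 6³)*(1/276) = -1501/677 + (252 + 36 + 216)*(1/276) = -1501/677 + 504*(1/276) = -1501/677 + 42/23 = -6089/15571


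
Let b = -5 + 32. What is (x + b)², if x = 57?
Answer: 7056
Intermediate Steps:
b = 27
(x + b)² = (57 + 27)² = 84² = 7056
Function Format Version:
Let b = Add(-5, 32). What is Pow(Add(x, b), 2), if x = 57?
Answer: 7056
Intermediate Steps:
b = 27
Pow(Add(x, b), 2) = Pow(Add(57, 27), 2) = Pow(84, 2) = 7056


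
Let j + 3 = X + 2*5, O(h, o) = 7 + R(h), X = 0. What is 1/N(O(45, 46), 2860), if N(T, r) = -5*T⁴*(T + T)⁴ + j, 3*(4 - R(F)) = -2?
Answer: -6561/180150031204073 ≈ -3.6420e-11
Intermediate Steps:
R(F) = 14/3 (R(F) = 4 - ⅓*(-2) = 4 + ⅔ = 14/3)
O(h, o) = 35/3 (O(h, o) = 7 + 14/3 = 35/3)
j = 7 (j = -3 + (0 + 2*5) = -3 + (0 + 10) = -3 + 10 = 7)
N(T, r) = 7 - 80*T⁸ (N(T, r) = -5*T⁴*(T + T)⁴ + 7 = -5*16*T⁸ + 7 = -80*T⁸ + 7 = 7 - 80*T⁸)
1/N(O(45, 46), 2860) = 1/(7 - 80*(35/3)⁸) = 1/(7 - 80*2251875390625/6561) = 1/(7 - 180150031250000/6561) = 1/(-180150031204073/6561) = -6561/180150031204073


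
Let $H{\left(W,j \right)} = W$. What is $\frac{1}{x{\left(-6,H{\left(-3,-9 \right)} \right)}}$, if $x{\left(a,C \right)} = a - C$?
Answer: $- \frac{1}{3} \approx -0.33333$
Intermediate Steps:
$\frac{1}{x{\left(-6,H{\left(-3,-9 \right)} \right)}} = \frac{1}{-6 - -3} = \frac{1}{-6 + 3} = \frac{1}{-3} = - \frac{1}{3}$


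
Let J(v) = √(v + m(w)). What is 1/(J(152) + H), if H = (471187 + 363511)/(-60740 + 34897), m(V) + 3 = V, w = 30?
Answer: -21571100414/577173695033 - 667860649*√179/577173695033 ≈ -0.052855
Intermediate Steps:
m(V) = -3 + V
J(v) = √(27 + v) (J(v) = √(v + (-3 + 30)) = √(v + 27) = √(27 + v))
H = -834698/25843 (H = 834698/(-25843) = 834698*(-1/25843) = -834698/25843 ≈ -32.299)
1/(J(152) + H) = 1/(√(27 + 152) - 834698/25843) = 1/(√179 - 834698/25843) = 1/(-834698/25843 + √179)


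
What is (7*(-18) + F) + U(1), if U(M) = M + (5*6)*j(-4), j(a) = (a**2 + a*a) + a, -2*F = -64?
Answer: 747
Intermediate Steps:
F = 32 (F = -1/2*(-64) = 32)
j(a) = a + 2*a**2 (j(a) = (a**2 + a**2) + a = 2*a**2 + a = a + 2*a**2)
U(M) = 840 + M (U(M) = M + (5*6)*(-4*(1 + 2*(-4))) = M + 30*(-4*(1 - 8)) = M + 30*(-4*(-7)) = M + 30*28 = M + 840 = 840 + M)
(7*(-18) + F) + U(1) = (7*(-18) + 32) + (840 + 1) = (-126 + 32) + 841 = -94 + 841 = 747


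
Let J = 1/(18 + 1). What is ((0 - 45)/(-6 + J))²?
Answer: 731025/12769 ≈ 57.250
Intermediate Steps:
J = 1/19 ≈ 0.052632
((0 - 45)/(-6 + J))² = ((0 - 45)/(-6 + 1/19))² = (-45/(-113/19))² = (-45*(-19/113))² = (855/113)² = 731025/12769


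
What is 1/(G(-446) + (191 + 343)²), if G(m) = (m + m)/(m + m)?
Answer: 1/285157 ≈ 3.5068e-6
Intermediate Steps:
G(m) = 1 (G(m) = (2*m)/((2*m)) = (2*m)*(1/(2*m)) = 1)
1/(G(-446) + (191 + 343)²) = 1/(1 + (191 + 343)²) = 1/(1 + 534²) = 1/(1 + 285156) = 1/285157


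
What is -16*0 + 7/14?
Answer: ½ ≈ 0.50000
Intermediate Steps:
-16*0 + 7/14 = 0 + 7*(1/14) = 0 + ½ = ½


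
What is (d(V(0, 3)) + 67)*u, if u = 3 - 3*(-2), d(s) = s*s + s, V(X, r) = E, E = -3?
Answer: 657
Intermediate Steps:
V(X, r) = -3
d(s) = s + s² (d(s) = s² + s = s + s²)
u = 9 (u = 3 + 6 = 9)
(d(V(0, 3)) + 67)*u = (-3*(1 - 3) + 67)*9 = (-3*(-2) + 67)*9 = (6 + 67)*9 = 73*9 = 657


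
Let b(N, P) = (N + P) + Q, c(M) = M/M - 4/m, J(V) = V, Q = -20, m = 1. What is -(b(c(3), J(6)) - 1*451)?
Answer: 468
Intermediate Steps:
c(M) = -3 (c(M) = M/M - 4/1 = 1 - 4*1 = 1 - 4 = -3)
b(N, P) = -20 + N + P (b(N, P) = (N + P) - 20 = -20 + N + P)
-(b(c(3), J(6)) - 1*451) = -((-20 - 3 + 6) - 1*451) = -(-17 - 451) = -1*(-468) = 468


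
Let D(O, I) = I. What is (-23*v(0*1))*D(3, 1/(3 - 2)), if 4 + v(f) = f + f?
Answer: 92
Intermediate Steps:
v(f) = -4 + 2*f (v(f) = -4 + (f + f) = -4 + 2*f)
(-23*v(0*1))*D(3, 1/(3 - 2)) = (-23*(-4 + 2*(0*1)))/(3 - 2) = -23*(-4 + 2*0)/1 = -23*(-4 + 0)*1 = -23*(-4)*1 = 92*1 = 92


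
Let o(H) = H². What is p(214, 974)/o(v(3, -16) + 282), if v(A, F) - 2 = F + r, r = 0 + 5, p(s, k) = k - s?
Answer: 760/74529 ≈ 0.010197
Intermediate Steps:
r = 5
v(A, F) = 7 + F (v(A, F) = 2 + (F + 5) = 2 + (5 + F) = 7 + F)
p(214, 974)/o(v(3, -16) + 282) = (974 - 1*214)/(((7 - 16) + 282)²) = (974 - 214)/((-9 + 282)²) = 760/(273²) = 760/74529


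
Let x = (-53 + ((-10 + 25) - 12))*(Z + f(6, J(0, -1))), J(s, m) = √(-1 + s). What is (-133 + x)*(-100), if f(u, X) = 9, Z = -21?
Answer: -46700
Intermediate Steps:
x = 600 (x = (-53 + ((-10 + 25) - 12))*(-21 + 9) = (-53 + (15 - 12))*(-12) = (-53 + 3)*(-12) = -50*(-12) = 600)
(-133 + x)*(-100) = (-133 + 600)*(-100) = 467*(-100) = -46700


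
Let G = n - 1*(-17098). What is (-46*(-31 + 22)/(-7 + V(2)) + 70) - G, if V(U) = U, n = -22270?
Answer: 25796/5 ≈ 5159.2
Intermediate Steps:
G = -5172 (G = -22270 - 1*(-17098) = -22270 + 17098 = -5172)
(-46*(-31 + 22)/(-7 + V(2)) + 70) - G = (-46*(-31 + 22)/(-7 + 2) + 70) - 1*(-5172) = (-(-414)/(-5) + 70) + 5172 = (-(-414)*(-1)/5 + 70) + 5172 = (-46*9/5 + 70) + 5172 = (-414/5 + 70) + 5172 = -64/5 + 5172 = 25796/5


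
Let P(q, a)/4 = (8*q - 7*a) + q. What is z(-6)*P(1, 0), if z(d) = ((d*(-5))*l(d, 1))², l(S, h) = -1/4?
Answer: 2025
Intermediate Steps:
l(S, h) = -¼ (l(S, h) = -1*¼ = -¼)
P(q, a) = -28*a + 36*q (P(q, a) = 4*((8*q - 7*a) + q) = 4*((-7*a + 8*q) + q) = 4*(-7*a + 9*q) = -28*a + 36*q)
z(d) = 25*d²/16 (z(d) = ((d*(-5))*(-¼))² = (-5*d*(-¼))² = (5*d/4)² = 25*d²/16)
z(-6)*P(1, 0) = ((25/16)*(-6)²)*(-28*0 + 36*1) = ((25/16)*36)*(0 + 36) = (225/4)*36 = 2025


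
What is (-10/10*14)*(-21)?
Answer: 294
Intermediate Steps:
(-10/10*14)*(-21) = (-10*⅒*14)*(-21) = -1*14*(-21) = -14*(-21) = 294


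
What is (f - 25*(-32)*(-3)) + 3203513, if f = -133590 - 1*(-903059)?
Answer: 3970582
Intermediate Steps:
f = 769469 (f = -133590 + 903059 = 769469)
(f - 25*(-32)*(-3)) + 3203513 = (769469 - 25*(-32)*(-3)) + 3203513 = (769469 + 800*(-3)) + 3203513 = (769469 - 2400) + 3203513 = 767069 + 3203513 = 3970582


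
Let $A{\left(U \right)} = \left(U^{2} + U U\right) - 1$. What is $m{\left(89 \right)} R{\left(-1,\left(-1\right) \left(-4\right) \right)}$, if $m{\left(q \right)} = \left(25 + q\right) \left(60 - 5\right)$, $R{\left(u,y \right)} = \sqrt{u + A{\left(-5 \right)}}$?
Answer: $25080 \sqrt{3} \approx 43440.0$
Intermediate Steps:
$A{\left(U \right)} = -1 + 2 U^{2}$ ($A{\left(U \right)} = \left(U^{2} + U^{2}\right) - 1 = 2 U^{2} - 1 = -1 + 2 U^{2}$)
$R{\left(u,y \right)} = \sqrt{49 + u}$ ($R{\left(u,y \right)} = \sqrt{u - \left(1 - 2 \left(-5\right)^{2}\right)} = \sqrt{u + \left(-1 + 2 \cdot 25\right)} = \sqrt{u + \left(-1 + 50\right)} = \sqrt{u + 49} = \sqrt{49 + u}$)
$m{\left(q \right)} = 1375 + 55 q$ ($m{\left(q \right)} = \left(25 + q\right) 55 = 1375 + 55 q$)
$m{\left(89 \right)} R{\left(-1,\left(-1\right) \left(-4\right) \right)} = \left(1375 + 55 \cdot 89\right) \sqrt{49 - 1} = \left(1375 + 4895\right) \sqrt{48} = 6270 \cdot 4 \sqrt{3} = 25080 \sqrt{3}$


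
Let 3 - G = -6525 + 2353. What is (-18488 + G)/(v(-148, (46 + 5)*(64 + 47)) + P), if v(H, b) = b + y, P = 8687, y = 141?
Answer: -14313/14489 ≈ -0.98785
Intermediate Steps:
G = 4175 (G = 3 - (-6525 + 2353) = 3 - 1*(-4172) = 3 + 4172 = 4175)
v(H, b) = 141 + b (v(H, b) = b + 141 = 141 + b)
(-18488 + G)/(v(-148, (46 + 5)*(64 + 47)) + P) = (-18488 + 4175)/((141 + (46 + 5)*(64 + 47)) + 8687) = -14313/((141 + 51*111) + 8687) = -14313/((141 + 5661) + 8687) = -14313/(5802 + 8687) = -14313/14489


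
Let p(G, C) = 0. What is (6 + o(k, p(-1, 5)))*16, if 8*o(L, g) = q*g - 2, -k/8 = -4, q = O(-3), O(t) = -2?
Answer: 92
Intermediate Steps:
q = -2
k = 32 (k = -8*(-4) = 32)
o(L, g) = -1/4 - g/4 (o(L, g) = (-2*g - 2)/8 = (-2 - 2*g)/8 = -1/4 - g/4)
(6 + o(k, p(-1, 5)))*16 = (6 + (-1/4 - 1/4*0))*16 = (6 + (-1/4 + 0))*16 = (6 - 1/4)*16 = (23/4)*16 = 92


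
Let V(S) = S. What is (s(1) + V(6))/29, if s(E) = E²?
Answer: 7/29 ≈ 0.24138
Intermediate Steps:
(s(1) + V(6))/29 = (1² + 6)/29 = (1 + 6)/29 = (1/29)*7 = 7/29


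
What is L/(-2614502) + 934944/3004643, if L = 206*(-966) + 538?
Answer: 1520354199191/3927822566393 ≈ 0.38707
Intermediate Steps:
L = -198458 (L = -198996 + 538 = -198458)
L/(-2614502) + 934944/3004643 = -198458/(-2614502) + 934944/3004643 = -198458*(-1/2614502) + 934944*(1/3004643) = 99229/1307251 + 934944/3004643 = 1520354199191/3927822566393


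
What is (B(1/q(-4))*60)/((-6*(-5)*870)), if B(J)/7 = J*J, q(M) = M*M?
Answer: 7/111360 ≈ 6.2859e-5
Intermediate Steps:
q(M) = M²
B(J) = 7*J² (B(J) = 7*(J*J) = 7*J²)
(B(1/q(-4))*60)/((-6*(-5)*870)) = ((7*(1/((-4)²))²)*60)/((-6*(-5)*870)) = ((7*(1/16)²)*60)/((30*870)) = ((7*(1/16)²)*60)/26100 = ((7*(1/256))*60)*(1/26100) = ((7/256)*60)*(1/26100) = (105/64)*(1/26100) = 7/111360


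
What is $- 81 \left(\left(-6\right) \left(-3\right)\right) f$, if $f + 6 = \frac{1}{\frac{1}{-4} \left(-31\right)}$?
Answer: $\frac{265356}{31} \approx 8559.9$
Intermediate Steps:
$f = - \frac{182}{31}$ ($f = -6 + \frac{1}{\frac{1}{-4} \left(-31\right)} = -6 + \frac{1}{\left(- \frac{1}{4}\right) \left(-31\right)} = -6 + \frac{1}{\frac{31}{4}} = -6 + \frac{4}{31} = - \frac{182}{31} \approx -5.871$)
$- 81 \left(\left(-6\right) \left(-3\right)\right) f = - 81 \left(\left(-6\right) \left(-3\right)\right) \left(- \frac{182}{31}\right) = \left(-81\right) 18 \left(- \frac{182}{31}\right) = \left(-1458\right) \left(- \frac{182}{31}\right) = \frac{265356}{31}$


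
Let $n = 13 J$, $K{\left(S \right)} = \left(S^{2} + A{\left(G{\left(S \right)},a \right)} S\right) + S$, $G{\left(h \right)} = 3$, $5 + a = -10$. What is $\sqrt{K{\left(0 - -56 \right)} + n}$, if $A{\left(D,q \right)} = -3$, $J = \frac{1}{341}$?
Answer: $\frac{\sqrt{351638177}}{341} \approx 54.991$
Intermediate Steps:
$a = -15$ ($a = -5 - 10 = -15$)
$J = \frac{1}{341} \approx 0.0029326$
$K{\left(S \right)} = S^{2} - 2 S$ ($K{\left(S \right)} = \left(S^{2} - 3 S\right) + S = S^{2} - 2 S$)
$n = \frac{13}{341}$ ($n = 13 \cdot \frac{1}{341} = \frac{13}{341} \approx 0.038123$)
$\sqrt{K{\left(0 - -56 \right)} + n} = \sqrt{\left(0 - -56\right) \left(-2 + \left(0 - -56\right)\right) + \frac{13}{341}} = \sqrt{\left(0 + 56\right) \left(-2 + \left(0 + 56\right)\right) + \frac{13}{341}} = \sqrt{56 \left(-2 + 56\right) + \frac{13}{341}} = \sqrt{56 \cdot 54 + \frac{13}{341}} = \sqrt{3024 + \frac{13}{341}} = \sqrt{\frac{1031197}{341}} = \frac{\sqrt{351638177}}{341}$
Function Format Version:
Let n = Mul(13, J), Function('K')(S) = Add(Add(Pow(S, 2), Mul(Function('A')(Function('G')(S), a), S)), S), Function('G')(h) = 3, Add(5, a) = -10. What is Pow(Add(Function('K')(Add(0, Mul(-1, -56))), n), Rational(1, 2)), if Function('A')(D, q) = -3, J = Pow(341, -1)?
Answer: Mul(Rational(1, 341), Pow(351638177, Rational(1, 2))) ≈ 54.991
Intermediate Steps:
a = -15 (a = Add(-5, -10) = -15)
J = Rational(1, 341) ≈ 0.0029326
Function('K')(S) = Add(Pow(S, 2), Mul(-2, S)) (Function('K')(S) = Add(Add(Pow(S, 2), Mul(-3, S)), S) = Add(Pow(S, 2), Mul(-2, S)))
n = Rational(13, 341) (n = Mul(13, Rational(1, 341)) = Rational(13, 341) ≈ 0.038123)
Pow(Add(Function('K')(Add(0, Mul(-1, -56))), n), Rational(1, 2)) = Pow(Add(Mul(Add(0, Mul(-1, -56)), Add(-2, Add(0, Mul(-1, -56)))), Rational(13, 341)), Rational(1, 2)) = Pow(Add(Mul(Add(0, 56), Add(-2, Add(0, 56))), Rational(13, 341)), Rational(1, 2)) = Pow(Add(Mul(56, Add(-2, 56)), Rational(13, 341)), Rational(1, 2)) = Pow(Add(Mul(56, 54), Rational(13, 341)), Rational(1, 2)) = Pow(Add(3024, Rational(13, 341)), Rational(1, 2)) = Pow(Rational(1031197, 341), Rational(1, 2)) = Mul(Rational(1, 341), Pow(351638177, Rational(1, 2)))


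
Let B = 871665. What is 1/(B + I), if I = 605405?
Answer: 1/1477070 ≈ 6.7702e-7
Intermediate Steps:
1/(B + I) = 1/(871665 + 605405) = 1/1477070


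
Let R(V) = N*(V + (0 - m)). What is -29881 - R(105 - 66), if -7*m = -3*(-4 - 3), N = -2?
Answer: -29797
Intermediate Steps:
m = -3 (m = -(-3)*(-4 - 3)/7 = -(-3)*(-7)/7 = -⅐*21 = -3)
R(V) = -6 - 2*V (R(V) = -2*(V + (0 - 1*(-3))) = -2*(V + (0 + 3)) = -2*(V + 3) = -2*(3 + V) = -6 - 2*V)
-29881 - R(105 - 66) = -29881 - (-6 - 2*(105 - 66)) = -29881 - (-6 - 2*39) = -29881 - (-6 - 78) = -29881 - 1*(-84) = -29881 + 84 = -29797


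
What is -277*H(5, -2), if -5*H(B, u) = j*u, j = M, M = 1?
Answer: -554/5 ≈ -110.80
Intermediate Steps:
j = 1
H(B, u) = -u/5
-277*H(5, -2) = -(-277)*(-2)/5 = -277*⅖ = -554/5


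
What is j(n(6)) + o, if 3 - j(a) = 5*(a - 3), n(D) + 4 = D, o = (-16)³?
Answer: -4088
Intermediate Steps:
o = -4096
n(D) = -4 + D
j(a) = 18 - 5*a (j(a) = 3 - 5*(a - 3) = 3 - 5*(-3 + a) = 3 - (-15 + 5*a) = 3 + (15 - 5*a) = 18 - 5*a)
j(n(6)) + o = (18 - 5*(-4 + 6)) - 4096 = (18 - 5*2) - 4096 = (18 - 10) - 4096 = 8 - 4096 = -4088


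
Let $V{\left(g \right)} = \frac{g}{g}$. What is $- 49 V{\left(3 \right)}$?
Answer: $-49$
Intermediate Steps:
$V{\left(g \right)} = 1$
$- 49 V{\left(3 \right)} = \left(-49\right) 1 = -49$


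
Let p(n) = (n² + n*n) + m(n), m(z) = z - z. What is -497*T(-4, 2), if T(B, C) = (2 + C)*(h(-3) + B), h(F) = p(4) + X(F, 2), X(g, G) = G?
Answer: -59640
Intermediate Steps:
m(z) = 0
p(n) = 2*n² (p(n) = (n² + n*n) + 0 = (n² + n²) + 0 = 2*n² + 0 = 2*n²)
h(F) = 34 (h(F) = 2*4² + 2 = 2*16 + 2 = 32 + 2 = 34)
T(B, C) = (2 + C)*(34 + B)
-497*T(-4, 2) = -497*(68 + 2*(-4) + 34*2 - 4*2) = -497*(68 - 8 + 68 - 8) = -497*120 = -59640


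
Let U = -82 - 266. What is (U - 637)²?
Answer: 970225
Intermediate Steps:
U = -348
(U - 637)² = (-348 - 637)² = (-985)² = 970225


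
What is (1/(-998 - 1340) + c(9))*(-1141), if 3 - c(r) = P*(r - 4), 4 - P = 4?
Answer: -1143119/334 ≈ -3422.5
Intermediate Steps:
P = 0 (P = 4 - 1*4 = 4 - 4 = 0)
c(r) = 3 (c(r) = 3 - 0*(r - 4) = 3 - 0*(-4 + r) = 3 - 1*0 = 3 + 0 = 3)
(1/(-998 - 1340) + c(9))*(-1141) = (1/(-998 - 1340) + 3)*(-1141) = (1/(-2338) + 3)*(-1141) = (-1/2338 + 3)*(-1141) = (7013/2338)*(-1141) = -1143119/334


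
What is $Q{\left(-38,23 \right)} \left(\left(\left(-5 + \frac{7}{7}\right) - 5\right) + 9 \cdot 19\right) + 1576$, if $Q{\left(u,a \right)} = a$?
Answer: $5302$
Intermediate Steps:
$Q{\left(-38,23 \right)} \left(\left(\left(-5 + \frac{7}{7}\right) - 5\right) + 9 \cdot 19\right) + 1576 = 23 \left(\left(\left(-5 + \frac{7}{7}\right) - 5\right) + 9 \cdot 19\right) + 1576 = 23 \left(\left(\left(-5 + 7 \cdot \frac{1}{7}\right) - 5\right) + 171\right) + 1576 = 23 \left(\left(\left(-5 + 1\right) - 5\right) + 171\right) + 1576 = 23 \left(\left(-4 - 5\right) + 171\right) + 1576 = 23 \left(-9 + 171\right) + 1576 = 23 \cdot 162 + 1576 = 3726 + 1576 = 5302$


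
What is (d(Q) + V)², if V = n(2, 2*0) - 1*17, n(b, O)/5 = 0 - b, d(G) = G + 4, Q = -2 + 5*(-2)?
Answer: 1225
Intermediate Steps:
Q = -12 (Q = -2 - 10 = -12)
d(G) = 4 + G
n(b, O) = -5*b (n(b, O) = 5*(0 - b) = 5*(-b) = -5*b)
V = -27 (V = -5*2 - 1*17 = -10 - 17 = -27)
(d(Q) + V)² = ((4 - 12) - 27)² = (-8 - 27)² = (-35)² = 1225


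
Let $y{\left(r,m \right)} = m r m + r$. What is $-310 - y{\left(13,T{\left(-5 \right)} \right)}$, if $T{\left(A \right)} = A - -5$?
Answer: $-323$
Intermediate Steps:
$T{\left(A \right)} = 5 + A$ ($T{\left(A \right)} = A + 5 = 5 + A$)
$y{\left(r,m \right)} = r + r m^{2}$ ($y{\left(r,m \right)} = r m^{2} + r = r + r m^{2}$)
$-310 - y{\left(13,T{\left(-5 \right)} \right)} = -310 - 13 \left(1 + \left(5 - 5\right)^{2}\right) = -310 - 13 \left(1 + 0^{2}\right) = -310 - 13 \left(1 + 0\right) = -310 - 13 \cdot 1 = -310 - 13 = -323$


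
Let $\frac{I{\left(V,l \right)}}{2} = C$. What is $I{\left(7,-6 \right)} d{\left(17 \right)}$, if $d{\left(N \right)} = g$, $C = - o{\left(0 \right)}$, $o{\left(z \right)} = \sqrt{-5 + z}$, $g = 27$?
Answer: $- 54 i \sqrt{5} \approx - 120.75 i$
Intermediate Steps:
$C = - i \sqrt{5}$ ($C = - \sqrt{-5 + 0} = - \sqrt{-5} = - i \sqrt{5} \approx - 2.2361 i$)
$d{\left(N \right)} = 27$
$I{\left(V,l \right)} = - 2 i \sqrt{5}$ ($I{\left(V,l \right)} = 2 \left(- i \sqrt{5}\right) = - 2 i \sqrt{5}$)
$I{\left(7,-6 \right)} d{\left(17 \right)} = - 2 i \sqrt{5} \cdot 27 = - 54 i \sqrt{5}$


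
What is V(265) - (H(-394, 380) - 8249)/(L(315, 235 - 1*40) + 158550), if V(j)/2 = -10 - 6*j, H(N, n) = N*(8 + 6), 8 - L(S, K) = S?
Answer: -506363835/158243 ≈ -3199.9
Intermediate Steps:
L(S, K) = 8 - S
H(N, n) = 14*N (H(N, n) = N*14 = 14*N)
V(j) = -20 - 12*j (V(j) = 2*(-10 - 6*j) = -20 - 12*j)
V(265) - (H(-394, 380) - 8249)/(L(315, 235 - 1*40) + 158550) = (-20 - 12*265) - (14*(-394) - 8249)/((8 - 1*315) + 158550) = (-20 - 3180) - (-5516 - 8249)/((8 - 315) + 158550) = -3200 - (-13765)/(-307 + 158550) = -3200 - (-13765)/158243 = -3200 - 1*(-13765/158243) = -3200 + 13765/158243 = -506363835/158243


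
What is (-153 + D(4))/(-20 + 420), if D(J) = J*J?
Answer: -137/400 ≈ -0.34250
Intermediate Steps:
D(J) = J²
(-153 + D(4))/(-20 + 420) = (-153 + 4²)/(-20 + 420) = (-153 + 16)/400 = -137*1/400 = -137/400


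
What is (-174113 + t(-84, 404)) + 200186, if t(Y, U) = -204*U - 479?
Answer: -56822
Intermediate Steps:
t(Y, U) = -479 - 204*U
(-174113 + t(-84, 404)) + 200186 = (-174113 + (-479 - 204*404)) + 200186 = (-174113 + (-479 - 82416)) + 200186 = (-174113 - 82895) + 200186 = -257008 + 200186 = -56822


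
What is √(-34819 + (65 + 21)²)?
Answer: 3*I*√3047 ≈ 165.6*I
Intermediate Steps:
√(-34819 + (65 + 21)²) = √(-34819 + 86²) = √(-34819 + 7396) = √(-27423) = 3*I*√3047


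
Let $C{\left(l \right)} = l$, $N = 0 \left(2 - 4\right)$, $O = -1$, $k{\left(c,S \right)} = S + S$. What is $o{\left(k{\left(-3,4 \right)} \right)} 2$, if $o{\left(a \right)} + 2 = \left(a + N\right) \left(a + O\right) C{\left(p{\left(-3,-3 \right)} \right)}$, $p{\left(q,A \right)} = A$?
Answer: $-340$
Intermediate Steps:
$k{\left(c,S \right)} = 2 S$
$N = 0$ ($N = 0 \left(-2\right) = 0$)
$o{\left(a \right)} = -2 - 3 a \left(-1 + a\right)$ ($o{\left(a \right)} = -2 + \left(a + 0\right) \left(a - 1\right) \left(-3\right) = -2 + a \left(-1 + a\right) \left(-3\right) = -2 - 3 a \left(-1 + a\right)$)
$o{\left(k{\left(-3,4 \right)} \right)} 2 = \left(-2 - 3 \left(2 \cdot 4\right)^{2} + 3 \cdot 2 \cdot 4\right) 2 = \left(-2 - 3 \cdot 8^{2} + 3 \cdot 8\right) 2 = \left(-2 - 192 + 24\right) 2 = \left(-170\right) 2 = -340$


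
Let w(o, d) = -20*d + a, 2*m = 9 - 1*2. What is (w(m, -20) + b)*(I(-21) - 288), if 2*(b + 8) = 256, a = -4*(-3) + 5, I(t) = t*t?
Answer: 82161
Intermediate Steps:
I(t) = t²
a = 17 (a = 12 + 5 = 17)
b = 120 (b = -8 + (½)*256 = -8 + 128 = 120)
m = 7/2 (m = (9 - 1*2)/2 = (9 - 2)/2 = (½)*7 = 7/2 ≈ 3.5000)
w(o, d) = 17 - 20*d (w(o, d) = -20*d + 17 = 17 - 20*d)
(w(m, -20) + b)*(I(-21) - 288) = ((17 - 20*(-20)) + 120)*((-21)² - 288) = ((17 + 400) + 120)*(441 - 288) = (417 + 120)*153 = 537*153 = 82161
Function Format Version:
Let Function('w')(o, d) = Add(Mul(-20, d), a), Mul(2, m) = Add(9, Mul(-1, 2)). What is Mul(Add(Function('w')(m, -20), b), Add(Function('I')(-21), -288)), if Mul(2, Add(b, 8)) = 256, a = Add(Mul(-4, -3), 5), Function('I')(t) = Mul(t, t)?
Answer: 82161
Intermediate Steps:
Function('I')(t) = Pow(t, 2)
a = 17 (a = Add(12, 5) = 17)
b = 120 (b = Add(-8, Mul(Rational(1, 2), 256)) = Add(-8, 128) = 120)
m = Rational(7, 2) (m = Mul(Rational(1, 2), Add(9, Mul(-1, 2))) = Mul(Rational(1, 2), Add(9, -2)) = Mul(Rational(1, 2), 7) = Rational(7, 2) ≈ 3.5000)
Function('w')(o, d) = Add(17, Mul(-20, d)) (Function('w')(o, d) = Add(Mul(-20, d), 17) = Add(17, Mul(-20, d)))
Mul(Add(Function('w')(m, -20), b), Add(Function('I')(-21), -288)) = Mul(Add(Add(17, Mul(-20, -20)), 120), Add(Pow(-21, 2), -288)) = Mul(Add(Add(17, 400), 120), Add(441, -288)) = Mul(Add(417, 120), 153) = Mul(537, 153) = 82161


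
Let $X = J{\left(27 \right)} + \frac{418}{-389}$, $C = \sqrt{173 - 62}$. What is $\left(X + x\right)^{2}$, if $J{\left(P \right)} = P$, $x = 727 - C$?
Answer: $\frac{85800177175}{151321} - \frac{585776 \sqrt{111}}{389} \approx 5.5114 \cdot 10^{5}$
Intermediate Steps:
$C = \sqrt{111} \approx 10.536$
$x = 727 - \sqrt{111} \approx 716.46$
$X = \frac{10085}{389}$ ($X = 27 + \frac{418}{-389} = 27 + 418 \left(- \frac{1}{389}\right) = 27 - \frac{418}{389} = \frac{10085}{389} \approx 25.925$)
$\left(X + x\right)^{2} = \left(\frac{10085}{389} + \left(727 - \sqrt{111}\right)\right)^{2} = \left(\frac{292888}{389} - \sqrt{111}\right)^{2}$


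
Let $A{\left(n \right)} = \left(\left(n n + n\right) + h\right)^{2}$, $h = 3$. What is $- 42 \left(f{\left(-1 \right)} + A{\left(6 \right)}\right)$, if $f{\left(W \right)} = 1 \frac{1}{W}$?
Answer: $-85008$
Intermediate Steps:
$f{\left(W \right)} = \frac{1}{W}$
$A{\left(n \right)} = \left(3 + n + n^{2}\right)^{2}$ ($A{\left(n \right)} = \left(\left(n n + n\right) + 3\right)^{2} = \left(\left(n^{2} + n\right) + 3\right)^{2} = \left(\left(n + n^{2}\right) + 3\right)^{2} = \left(3 + n + n^{2}\right)^{2}$)
$- 42 \left(f{\left(-1 \right)} + A{\left(6 \right)}\right) = - 42 \left(\frac{1}{-1} + \left(3 + 6 + 6^{2}\right)^{2}\right) = - 42 \left(-1 + \left(3 + 6 + 36\right)^{2}\right) = - 42 \left(-1 + 45^{2}\right) = - 42 \left(-1 + 2025\right) = \left(-42\right) 2024 = -85008$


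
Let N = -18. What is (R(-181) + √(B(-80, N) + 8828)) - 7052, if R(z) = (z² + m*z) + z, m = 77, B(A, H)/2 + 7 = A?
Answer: 11591 + √8654 ≈ 11684.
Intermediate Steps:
B(A, H) = -14 + 2*A
R(z) = z² + 78*z (R(z) = (z² + 77*z) + z = z² + 78*z)
(R(-181) + √(B(-80, N) + 8828)) - 7052 = (-181*(78 - 181) + √((-14 + 2*(-80)) + 8828)) - 7052 = (-181*(-103) + √((-14 - 160) + 8828)) - 7052 = (18643 + √(-174 + 8828)) - 7052 = (18643 + √8654) - 7052 = 11591 + √8654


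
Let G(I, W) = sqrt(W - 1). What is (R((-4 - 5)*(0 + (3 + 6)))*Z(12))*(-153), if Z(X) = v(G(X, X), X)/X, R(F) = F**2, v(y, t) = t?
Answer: -1003833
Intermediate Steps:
G(I, W) = sqrt(-1 + W)
Z(X) = 1 (Z(X) = X/X = 1)
(R((-4 - 5)*(0 + (3 + 6)))*Z(12))*(-153) = (((-4 - 5)*(0 + (3 + 6)))**2*1)*(-153) = ((-9*(0 + 9))**2*1)*(-153) = ((-9*9)**2*1)*(-153) = ((-81)**2*1)*(-153) = (6561*1)*(-153) = 6561*(-153) = -1003833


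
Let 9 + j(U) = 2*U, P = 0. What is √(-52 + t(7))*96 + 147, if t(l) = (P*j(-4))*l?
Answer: 147 + 192*I*√13 ≈ 147.0 + 692.27*I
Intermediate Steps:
j(U) = -9 + 2*U
t(l) = 0 (t(l) = (0*(-9 + 2*(-4)))*l = (0*(-9 - 8))*l = (0*(-17))*l = 0*l = 0)
√(-52 + t(7))*96 + 147 = √(-52 + 0)*96 + 147 = √(-52)*96 + 147 = (2*I*√13)*96 + 147 = 192*I*√13 + 147 = 147 + 192*I*√13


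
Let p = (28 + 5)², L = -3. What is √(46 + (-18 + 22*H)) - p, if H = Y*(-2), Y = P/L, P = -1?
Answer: -1089 + 2*√30/3 ≈ -1085.3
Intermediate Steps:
Y = ⅓ (Y = -1/(-3) = -1*(-⅓) = ⅓ ≈ 0.33333)
H = -⅔ (H = (⅓)*(-2) = -⅔ ≈ -0.66667)
p = 1089 (p = 33² = 1089)
√(46 + (-18 + 22*H)) - p = √(46 + (-18 + 22*(-⅔))) - 1*1089 = √(46 + (-18 - 44/3)) - 1089 = √(46 - 98/3) - 1089 = √(40/3) - 1089 = 2*√30/3 - 1089 = -1089 + 2*√30/3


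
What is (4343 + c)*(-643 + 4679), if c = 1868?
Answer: 25067596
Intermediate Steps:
(4343 + c)*(-643 + 4679) = (4343 + 1868)*(-643 + 4679) = 6211*4036 = 25067596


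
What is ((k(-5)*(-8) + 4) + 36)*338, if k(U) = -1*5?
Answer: 27040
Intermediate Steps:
k(U) = -5
((k(-5)*(-8) + 4) + 36)*338 = ((-5*(-8) + 4) + 36)*338 = ((40 + 4) + 36)*338 = (44 + 36)*338 = 80*338 = 27040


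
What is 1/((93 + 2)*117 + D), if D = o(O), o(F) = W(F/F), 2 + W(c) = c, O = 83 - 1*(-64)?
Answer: 1/11114 ≈ 8.9977e-5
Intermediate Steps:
O = 147 (O = 83 + 64 = 147)
W(c) = -2 + c
o(F) = -1 (o(F) = -2 + F/F = -2 + 1 = -1)
D = -1
1/((93 + 2)*117 + D) = 1/((93 + 2)*117 - 1) = 1/(95*117 - 1) = 1/(11115 - 1) = 1/11114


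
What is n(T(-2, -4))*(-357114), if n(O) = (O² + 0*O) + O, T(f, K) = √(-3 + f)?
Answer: 1785570 - 357114*I*√5 ≈ 1.7856e+6 - 7.9853e+5*I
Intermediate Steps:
n(O) = O + O² (n(O) = (O² + 0) + O = O² + O = O + O²)
n(T(-2, -4))*(-357114) = (√(-3 - 2)*(1 + √(-3 - 2)))*(-357114) = (√(-5)*(1 + √(-5)))*(-357114) = ((I*√5)*(1 + I*√5))*(-357114) = (I*√5*(1 + I*√5))*(-357114) = -357114*I*√5*(1 + I*√5)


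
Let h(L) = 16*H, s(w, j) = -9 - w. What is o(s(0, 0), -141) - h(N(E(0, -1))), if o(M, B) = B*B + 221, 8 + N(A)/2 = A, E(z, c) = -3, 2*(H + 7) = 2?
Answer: 20198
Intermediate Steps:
H = -6 (H = -7 + (1/2)*2 = -7 + 1 = -6)
N(A) = -16 + 2*A
o(M, B) = 221 + B**2 (o(M, B) = B**2 + 221 = 221 + B**2)
h(L) = -96 (h(L) = 16*(-6) = -96)
o(s(0, 0), -141) - h(N(E(0, -1))) = (221 + (-141)**2) - 1*(-96) = (221 + 19881) + 96 = 20102 + 96 = 20198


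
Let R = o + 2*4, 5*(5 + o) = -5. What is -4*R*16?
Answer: -128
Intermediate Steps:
o = -6 (o = -5 + (⅕)*(-5) = -5 - 1 = -6)
R = 2 (R = -6 + 2*4 = -6 + 8 = 2)
-4*R*16 = -4*2*16 = -8*16 = -128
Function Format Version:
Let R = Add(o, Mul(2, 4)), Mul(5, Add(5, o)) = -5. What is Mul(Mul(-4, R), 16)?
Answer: -128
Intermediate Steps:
o = -6 (o = Add(-5, Mul(Rational(1, 5), -5)) = Add(-5, -1) = -6)
R = 2 (R = Add(-6, Mul(2, 4)) = Add(-6, 8) = 2)
Mul(Mul(-4, R), 16) = Mul(Mul(-4, 2), 16) = Mul(-8, 16) = -128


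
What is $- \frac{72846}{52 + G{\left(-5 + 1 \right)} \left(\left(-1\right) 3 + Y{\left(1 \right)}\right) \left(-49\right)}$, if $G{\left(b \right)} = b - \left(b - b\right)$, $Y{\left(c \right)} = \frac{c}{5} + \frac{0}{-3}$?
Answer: $\frac{6745}{46} \approx 146.63$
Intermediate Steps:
$Y{\left(c \right)} = \frac{c}{5}$ ($Y{\left(c \right)} = c \frac{1}{5} + 0 \left(- \frac{1}{3}\right) = \frac{c}{5} + 0 = \frac{c}{5}$)
$G{\left(b \right)} = b$ ($G{\left(b \right)} = b - 0 = b + 0 = b$)
$- \frac{72846}{52 + G{\left(-5 + 1 \right)} \left(\left(-1\right) 3 + Y{\left(1 \right)}\right) \left(-49\right)} = - \frac{72846}{52 + \left(-5 + 1\right) \left(\left(-1\right) 3 + \frac{1}{5} \cdot 1\right) \left(-49\right)} = - \frac{72846}{52 + - 4 \left(-3 + \frac{1}{5}\right) \left(-49\right)} = - \frac{72846}{52 + \left(-4\right) \left(- \frac{14}{5}\right) \left(-49\right)} = - \frac{72846}{52 + \frac{56}{5} \left(-49\right)} = - \frac{72846}{52 - \frac{2744}{5}} = - \frac{72846}{- \frac{2484}{5}} = \left(-72846\right) \left(- \frac{5}{2484}\right) = \frac{6745}{46}$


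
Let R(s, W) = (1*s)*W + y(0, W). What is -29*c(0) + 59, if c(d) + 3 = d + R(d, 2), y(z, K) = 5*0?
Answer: 146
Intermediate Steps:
y(z, K) = 0
R(s, W) = W*s (R(s, W) = (1*s)*W + 0 = s*W + 0 = W*s + 0 = W*s)
c(d) = -3 + 3*d (c(d) = -3 + (d + 2*d) = -3 + 3*d)
-29*c(0) + 59 = -29*(-3 + 3*0) + 59 = -29*(-3 + 0) + 59 = -29*(-3) + 59 = 87 + 59 = 146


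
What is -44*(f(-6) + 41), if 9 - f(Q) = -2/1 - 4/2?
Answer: -2376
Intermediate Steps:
f(Q) = 13 (f(Q) = 9 - (-2/1 - 4/2) = 9 - (-2*1 - 4*½) = 9 - (-2 - 2) = 9 - 1*(-4) = 9 + 4 = 13)
-44*(f(-6) + 41) = -44*(13 + 41) = -44*54 = -2376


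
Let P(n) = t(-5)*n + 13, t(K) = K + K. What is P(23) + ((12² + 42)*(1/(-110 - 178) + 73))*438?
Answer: 47573313/8 ≈ 5.9467e+6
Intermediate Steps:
t(K) = 2*K
P(n) = 13 - 10*n (P(n) = (2*(-5))*n + 13 = -10*n + 13 = 13 - 10*n)
P(23) + ((12² + 42)*(1/(-110 - 178) + 73))*438 = (13 - 10*23) + ((12² + 42)*(1/(-110 - 178) + 73))*438 = (13 - 230) + ((144 + 42)*(1/(-288) + 73))*438 = -217 + (186*(-1/288 + 73))*438 = -217 + (186*(21023/288))*438 = -217 + (651713/48)*438 = -217 + 47575049/8 = 47573313/8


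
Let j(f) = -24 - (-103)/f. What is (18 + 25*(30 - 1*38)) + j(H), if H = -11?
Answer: -2369/11 ≈ -215.36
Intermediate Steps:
j(f) = -24 + 103/f
(18 + 25*(30 - 1*38)) + j(H) = (18 + 25*(30 - 1*38)) + (-24 + 103/(-11)) = (18 + 25*(30 - 38)) + (-24 + 103*(-1/11)) = (18 + 25*(-8)) + (-24 - 103/11) = (18 - 200) - 367/11 = -182 - 367/11 = -2369/11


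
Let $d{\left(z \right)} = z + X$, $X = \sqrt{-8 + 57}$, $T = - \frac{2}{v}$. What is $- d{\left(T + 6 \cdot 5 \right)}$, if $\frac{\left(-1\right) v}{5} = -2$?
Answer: $- \frac{184}{5} \approx -36.8$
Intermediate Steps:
$v = 10$ ($v = \left(-5\right) \left(-2\right) = 10$)
$T = - \frac{1}{5}$ ($T = - \frac{2}{10} = \left(-2\right) \frac{1}{10} = - \frac{1}{5} \approx -0.2$)
$X = 7$ ($X = \sqrt{49} = 7$)
$d{\left(z \right)} = 7 + z$ ($d{\left(z \right)} = z + 7 = 7 + z$)
$- d{\left(T + 6 \cdot 5 \right)} = - (7 + \left(- \frac{1}{5} + 6 \cdot 5\right)) = - (7 + \left(- \frac{1}{5} + 30\right)) = - (7 + \frac{149}{5}) = \left(-1\right) \frac{184}{5} = - \frac{184}{5}$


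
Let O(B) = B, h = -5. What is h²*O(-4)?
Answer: -100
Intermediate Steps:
h²*O(-4) = (-5)²*(-4) = 25*(-4) = -100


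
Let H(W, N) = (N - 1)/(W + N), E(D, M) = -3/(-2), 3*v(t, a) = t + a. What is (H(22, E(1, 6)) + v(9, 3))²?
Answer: 35721/2209 ≈ 16.171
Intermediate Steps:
v(t, a) = a/3 + t/3 (v(t, a) = (t + a)/3 = (a + t)/3 = a/3 + t/3)
E(D, M) = 3/2 (E(D, M) = -3*(-½) = 3/2)
H(W, N) = (-1 + N)/(N + W)
(H(22, E(1, 6)) + v(9, 3))² = ((-1 + 3/2)/(3/2 + 22) + ((⅓)*3 + (⅓)*9))² = ((½)/(47/2) + (1 + 3))² = ((2/47)*(½) + 4)² = (1/47 + 4)² = (189/47)² = 35721/2209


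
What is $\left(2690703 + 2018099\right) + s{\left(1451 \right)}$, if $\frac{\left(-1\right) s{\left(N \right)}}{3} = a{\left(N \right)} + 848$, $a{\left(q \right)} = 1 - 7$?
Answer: $4706276$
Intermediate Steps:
$a{\left(q \right)} = -6$
$s{\left(N \right)} = -2526$ ($s{\left(N \right)} = - 3 \left(-6 + 848\right) = \left(-3\right) 842 = -2526$)
$\left(2690703 + 2018099\right) + s{\left(1451 \right)} = \left(2690703 + 2018099\right) - 2526 = 4708802 - 2526 = 4706276$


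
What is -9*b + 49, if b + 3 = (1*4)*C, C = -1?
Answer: 112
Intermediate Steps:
b = -7 (b = -3 + (1*4)*(-1) = -3 + 4*(-1) = -3 - 4 = -7)
-9*b + 49 = -9*(-7) + 49 = 63 + 49 = 112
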